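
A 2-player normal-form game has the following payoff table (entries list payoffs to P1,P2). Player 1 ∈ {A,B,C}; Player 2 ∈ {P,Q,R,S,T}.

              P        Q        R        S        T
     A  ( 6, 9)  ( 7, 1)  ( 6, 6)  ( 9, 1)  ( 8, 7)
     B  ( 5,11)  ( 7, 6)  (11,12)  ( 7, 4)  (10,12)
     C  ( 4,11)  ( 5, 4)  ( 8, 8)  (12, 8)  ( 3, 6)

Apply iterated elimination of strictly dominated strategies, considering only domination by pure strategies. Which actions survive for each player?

IESDS → P1:{A,B} P2:{P,R,T}

P2 drop Q (P beats it: A:9>1 B:11>6 C:11>4)
P2 drop S (P beats it: A:9>1 B:11>4 C:11>8)
P1 drop C (B beats it: P:5>4 R:11>8 T:10>3)
P1→{A,B} P2→{P,R,T}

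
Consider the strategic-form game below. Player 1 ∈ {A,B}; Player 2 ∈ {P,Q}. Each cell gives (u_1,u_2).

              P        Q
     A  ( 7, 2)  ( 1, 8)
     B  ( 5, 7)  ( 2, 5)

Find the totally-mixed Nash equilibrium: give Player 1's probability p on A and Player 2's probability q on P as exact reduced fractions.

p=1/4, q=1/3

P1 indiff ⇒ q·7+(1-q)·1 = q·5+(1-q)·2 ⇒ q(2) = (1-q)(1) ⇒ q = 1/3
P2 indiff ⇒ p·2+(1-p)·7 = p·8+(1-p)·5 ⇒ p(-6) = (1-p)(-2) ⇒ p = 1/4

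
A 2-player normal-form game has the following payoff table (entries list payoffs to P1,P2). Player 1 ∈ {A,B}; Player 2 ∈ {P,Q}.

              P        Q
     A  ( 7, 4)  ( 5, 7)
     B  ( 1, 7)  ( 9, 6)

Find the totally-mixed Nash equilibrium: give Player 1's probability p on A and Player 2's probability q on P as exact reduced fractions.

P1 indiff ⇒ q·7+(1-q)·5 = q·1+(1-q)·9 ⇒ q(6) = (1-q)(4) ⇒ q = 2/5
P2 indiff ⇒ p·4+(1-p)·7 = p·7+(1-p)·6 ⇒ p(-3) = (1-p)(-1) ⇒ p = 1/4

P1 mixes 1/4 on A; P2 mixes 2/5 on P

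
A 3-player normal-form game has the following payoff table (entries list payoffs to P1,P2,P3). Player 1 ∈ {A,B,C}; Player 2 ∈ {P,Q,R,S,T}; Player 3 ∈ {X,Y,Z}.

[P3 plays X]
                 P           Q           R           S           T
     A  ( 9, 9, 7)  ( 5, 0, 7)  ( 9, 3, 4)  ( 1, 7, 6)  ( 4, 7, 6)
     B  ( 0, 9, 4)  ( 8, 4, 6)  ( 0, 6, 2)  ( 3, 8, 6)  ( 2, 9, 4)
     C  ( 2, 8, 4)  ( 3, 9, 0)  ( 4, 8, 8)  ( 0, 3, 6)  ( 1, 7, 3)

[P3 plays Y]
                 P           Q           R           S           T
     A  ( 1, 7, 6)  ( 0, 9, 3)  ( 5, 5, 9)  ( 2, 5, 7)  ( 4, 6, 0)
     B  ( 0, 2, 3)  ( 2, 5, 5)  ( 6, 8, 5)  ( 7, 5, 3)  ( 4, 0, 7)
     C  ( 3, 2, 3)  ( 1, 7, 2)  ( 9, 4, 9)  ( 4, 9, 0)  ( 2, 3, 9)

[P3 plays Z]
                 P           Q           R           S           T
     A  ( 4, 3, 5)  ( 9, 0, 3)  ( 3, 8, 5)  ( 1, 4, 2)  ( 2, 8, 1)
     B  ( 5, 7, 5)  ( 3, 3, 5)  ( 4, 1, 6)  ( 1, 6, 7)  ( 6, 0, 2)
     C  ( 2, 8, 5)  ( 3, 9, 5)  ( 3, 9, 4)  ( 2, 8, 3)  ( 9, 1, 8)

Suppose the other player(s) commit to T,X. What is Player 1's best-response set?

P1 best: {A}

u_1(A vs T,X) = 4
u_1(B vs T,X) = 2
u_1(C vs T,X) = 1
max payoff 4 at {A}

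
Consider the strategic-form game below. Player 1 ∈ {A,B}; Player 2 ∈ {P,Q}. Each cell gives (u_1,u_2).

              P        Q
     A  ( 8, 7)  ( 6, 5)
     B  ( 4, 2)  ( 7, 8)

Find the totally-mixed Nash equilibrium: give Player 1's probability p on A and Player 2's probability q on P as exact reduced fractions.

(p,q) = (3/4, 1/5)

P1 indiff ⇒ q·8+(1-q)·6 = q·4+(1-q)·7 ⇒ q(4) = (1-q)(1) ⇒ q = 1/5
P2 indiff ⇒ p·7+(1-p)·2 = p·5+(1-p)·8 ⇒ p(2) = (1-p)(6) ⇒ p = 3/4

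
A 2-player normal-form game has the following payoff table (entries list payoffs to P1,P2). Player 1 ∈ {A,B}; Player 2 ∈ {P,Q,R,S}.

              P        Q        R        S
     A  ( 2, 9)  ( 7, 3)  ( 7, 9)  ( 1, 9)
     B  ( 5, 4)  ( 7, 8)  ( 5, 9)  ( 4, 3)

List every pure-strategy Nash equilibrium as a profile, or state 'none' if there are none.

(A,P): not NE [P1→B gives 5>2]
(A,Q): not NE [P2→S gives 9>3]
(A,R): NE
(A,S): not NE [P1→B gives 4>1]
(B,P): not NE [P2→R gives 9>4]
(B,Q): not NE [P2→R gives 9>8]
(B,R): not NE [P1→A gives 7>5]
(B,S): not NE [P2→R gives 9>3]

PSNE = {(A,R)}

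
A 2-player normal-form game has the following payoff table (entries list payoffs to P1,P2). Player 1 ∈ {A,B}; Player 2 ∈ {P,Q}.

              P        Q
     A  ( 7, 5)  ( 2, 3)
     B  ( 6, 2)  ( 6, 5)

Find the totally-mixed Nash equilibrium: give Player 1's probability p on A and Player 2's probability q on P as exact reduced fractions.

p=3/5, q=4/5

P1 indiff ⇒ q·7+(1-q)·2 = q·6+(1-q)·6 ⇒ q(1) = (1-q)(4) ⇒ q = 4/5
P2 indiff ⇒ p·5+(1-p)·2 = p·3+(1-p)·5 ⇒ p(2) = (1-p)(3) ⇒ p = 3/5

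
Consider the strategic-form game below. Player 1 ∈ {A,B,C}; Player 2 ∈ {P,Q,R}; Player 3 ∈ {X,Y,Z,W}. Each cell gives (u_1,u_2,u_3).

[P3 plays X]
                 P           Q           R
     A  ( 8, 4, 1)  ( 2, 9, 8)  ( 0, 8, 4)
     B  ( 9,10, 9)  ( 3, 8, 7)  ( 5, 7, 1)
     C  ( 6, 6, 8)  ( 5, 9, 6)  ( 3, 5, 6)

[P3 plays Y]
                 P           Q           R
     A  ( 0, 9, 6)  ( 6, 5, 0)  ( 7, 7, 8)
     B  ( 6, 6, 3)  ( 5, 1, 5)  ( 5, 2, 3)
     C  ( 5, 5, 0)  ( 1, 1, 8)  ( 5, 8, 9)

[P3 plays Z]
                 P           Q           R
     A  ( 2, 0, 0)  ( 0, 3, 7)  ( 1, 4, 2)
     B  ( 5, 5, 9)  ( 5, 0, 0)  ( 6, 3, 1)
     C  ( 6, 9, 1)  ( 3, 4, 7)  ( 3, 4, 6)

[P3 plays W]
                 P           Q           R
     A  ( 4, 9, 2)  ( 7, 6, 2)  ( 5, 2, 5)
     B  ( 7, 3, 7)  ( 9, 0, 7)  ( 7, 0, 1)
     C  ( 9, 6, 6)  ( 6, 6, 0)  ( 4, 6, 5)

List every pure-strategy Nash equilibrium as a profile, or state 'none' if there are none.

(A,P,X): not NE [P1→B gives 9>8; P2→Q gives 9>4; P3→Y gives 6>1]
(A,P,Y): not NE [P1→B gives 6>0]
(A,P,Z): not NE [P1→C gives 6>2; P2→R gives 4>0; P3→Y gives 6>0]
(A,P,W): not NE [P1→C gives 9>4; P3→Y gives 6>2]
(A,Q,X): not NE [P1→C gives 5>2]
(A,Q,Y): not NE [P2→P gives 9>5; P3→X gives 8>0]
(A,Q,Z): not NE [P1→B gives 5>0; P2→R gives 4>3; P3→X gives 8>7]
(A,Q,W): not NE [P1→B gives 9>7; P2→P gives 9>6; P3→X gives 8>2]
(A,R,X): not NE [P1→B gives 5>0; P2→Q gives 9>8; P3→Y gives 8>4]
(A,R,Y): not NE [P2→P gives 9>7]
(A,R,Z): not NE [P1→B gives 6>1; P3→Y gives 8>2]
(A,R,W): not NE [P1→B gives 7>5; P2→P gives 9>2; P3→Y gives 8>5]
(B,P,X): NE
(B,P,Y): not NE [P3→Z gives 9>3]
(B,P,Z): not NE [P1→C gives 6>5]
(B,P,W): not NE [P1→C gives 9>7; P3→Z gives 9>7]
(B,Q,X): not NE [P1→C gives 5>3; P2→P gives 10>8]
(B,Q,Y): not NE [P1→A gives 6>5; P2→P gives 6>1; P3→W gives 7>5]
(B,Q,Z): not NE [P2→P gives 5>0; P3→W gives 7>0]
(B,Q,W): not NE [P2→P gives 3>0]
(B,R,X): not NE [P2→P gives 10>7; P3→Y gives 3>1]
(B,R,Y): not NE [P1→A gives 7>5; P2→P gives 6>2]
(B,R,Z): not NE [P2→P gives 5>3; P3→Y gives 3>1]
(B,R,W): not NE [P2→P gives 3>0; P3→Y gives 3>1]
(C,P,X): not NE [P1→B gives 9>6; P2→Q gives 9>6]
(C,P,Y): not NE [P1→B gives 6>5; P2→R gives 8>5; P3→X gives 8>0]
(C,P,Z): not NE [P3→X gives 8>1]
(C,P,W): not NE [P3→X gives 8>6]
(C,Q,X): not NE [P3→Y gives 8>6]
(C,Q,Y): not NE [P1→A gives 6>1; P2→R gives 8>1]
(C,Q,Z): not NE [P1→B gives 5>3; P2→P gives 9>4; P3→Y gives 8>7]
(C,Q,W): not NE [P1→B gives 9>6; P3→Y gives 8>0]
(C,R,X): not NE [P1→B gives 5>3; P2→Q gives 9>5; P3→Y gives 9>6]
(C,R,Y): not NE [P1→A gives 7>5]
(C,R,Z): not NE [P1→B gives 6>3; P2→P gives 9>4; P3→Y gives 9>6]
(C,R,W): not NE [P1→B gives 7>4; P3→Y gives 9>5]

PSNE = {(B,P,X)}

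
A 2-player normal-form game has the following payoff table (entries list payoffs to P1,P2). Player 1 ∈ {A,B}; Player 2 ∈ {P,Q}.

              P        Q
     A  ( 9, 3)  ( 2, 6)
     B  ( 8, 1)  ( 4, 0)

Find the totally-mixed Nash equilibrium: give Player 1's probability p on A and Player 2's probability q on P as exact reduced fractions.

p=1/4, q=2/3

P1 indiff ⇒ q·9+(1-q)·2 = q·8+(1-q)·4 ⇒ q(1) = (1-q)(2) ⇒ q = 2/3
P2 indiff ⇒ p·3+(1-p)·1 = p·6+(1-p)·0 ⇒ p(-3) = (1-p)(-1) ⇒ p = 1/4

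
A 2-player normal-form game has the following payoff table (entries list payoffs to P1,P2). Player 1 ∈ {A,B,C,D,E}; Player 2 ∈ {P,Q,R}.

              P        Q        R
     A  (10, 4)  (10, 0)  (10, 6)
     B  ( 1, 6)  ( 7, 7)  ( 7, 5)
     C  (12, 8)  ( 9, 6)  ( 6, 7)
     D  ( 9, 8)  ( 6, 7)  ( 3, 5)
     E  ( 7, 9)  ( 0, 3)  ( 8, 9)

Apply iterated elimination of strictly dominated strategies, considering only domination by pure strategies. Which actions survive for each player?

P1 drop B (A beats it: P:10>1 Q:10>7 R:10>7)
P1 drop D (A beats it: P:10>9 Q:10>6 R:10>3)
P1 drop E (A beats it: P:10>7 Q:10>0 R:10>8)
P2 drop Q (P beats it: A:4>0 C:8>6)
P1→{A,C} P2→{P,R}

Remaining: P1:{A,C} P2:{P,R}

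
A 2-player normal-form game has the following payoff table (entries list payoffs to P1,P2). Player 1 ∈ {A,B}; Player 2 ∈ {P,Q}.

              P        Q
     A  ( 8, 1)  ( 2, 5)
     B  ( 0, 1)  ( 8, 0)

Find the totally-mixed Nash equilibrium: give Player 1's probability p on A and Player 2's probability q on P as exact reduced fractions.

P1 indiff ⇒ q·8+(1-q)·2 = q·0+(1-q)·8 ⇒ q(8) = (1-q)(6) ⇒ q = 3/7
P2 indiff ⇒ p·1+(1-p)·1 = p·5+(1-p)·0 ⇒ p(-4) = (1-p)(-1) ⇒ p = 1/5

P1 mixes 1/5 on A; P2 mixes 3/7 on P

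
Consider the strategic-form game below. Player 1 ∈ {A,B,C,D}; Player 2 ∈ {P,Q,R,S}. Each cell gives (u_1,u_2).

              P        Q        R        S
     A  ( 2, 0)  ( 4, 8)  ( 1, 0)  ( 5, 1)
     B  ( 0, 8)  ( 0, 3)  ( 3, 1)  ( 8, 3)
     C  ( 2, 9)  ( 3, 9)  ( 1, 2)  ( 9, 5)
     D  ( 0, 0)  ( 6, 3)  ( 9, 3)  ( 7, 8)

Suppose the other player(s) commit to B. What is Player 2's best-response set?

BR_2 = {P}

u_2(P vs B) = 8
u_2(Q vs B) = 3
u_2(R vs B) = 1
u_2(S vs B) = 3
max payoff 8 at {P}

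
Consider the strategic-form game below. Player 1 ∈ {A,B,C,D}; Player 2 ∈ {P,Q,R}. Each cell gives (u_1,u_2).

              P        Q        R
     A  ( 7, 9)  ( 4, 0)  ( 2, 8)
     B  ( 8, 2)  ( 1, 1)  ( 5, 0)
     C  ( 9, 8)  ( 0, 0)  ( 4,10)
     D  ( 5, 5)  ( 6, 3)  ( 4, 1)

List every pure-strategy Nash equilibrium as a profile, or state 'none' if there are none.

No pure NE.

(A,P): not NE [P1→C gives 9>7]
(A,Q): not NE [P1→D gives 6>4; P2→P gives 9>0]
(A,R): not NE [P1→B gives 5>2; P2→P gives 9>8]
(B,P): not NE [P1→C gives 9>8]
(B,Q): not NE [P1→D gives 6>1; P2→P gives 2>1]
(B,R): not NE [P2→P gives 2>0]
(C,P): not NE [P2→R gives 10>8]
(C,Q): not NE [P1→D gives 6>0; P2→R gives 10>0]
(C,R): not NE [P1→B gives 5>4]
(D,P): not NE [P1→C gives 9>5]
(D,Q): not NE [P2→P gives 5>3]
(D,R): not NE [P1→B gives 5>4; P2→P gives 5>1]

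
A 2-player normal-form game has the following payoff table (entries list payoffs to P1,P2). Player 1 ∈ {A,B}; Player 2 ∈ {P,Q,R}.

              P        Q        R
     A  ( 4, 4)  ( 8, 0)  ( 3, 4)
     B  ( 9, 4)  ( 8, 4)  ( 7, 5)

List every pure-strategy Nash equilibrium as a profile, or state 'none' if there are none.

(A,P): not NE [P1→B gives 9>4]
(A,Q): not NE [P2→R gives 4>0]
(A,R): not NE [P1→B gives 7>3]
(B,P): not NE [P2→R gives 5>4]
(B,Q): not NE [P2→R gives 5>4]
(B,R): NE

Nash profiles: (B,R)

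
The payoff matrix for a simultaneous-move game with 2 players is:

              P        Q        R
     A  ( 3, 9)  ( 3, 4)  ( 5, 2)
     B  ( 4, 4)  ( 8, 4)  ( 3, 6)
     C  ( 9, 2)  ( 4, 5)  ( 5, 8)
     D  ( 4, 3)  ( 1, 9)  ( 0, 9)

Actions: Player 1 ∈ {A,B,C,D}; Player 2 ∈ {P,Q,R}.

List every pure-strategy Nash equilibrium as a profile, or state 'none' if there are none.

(A,P): not NE [P1→C gives 9>3]
(A,Q): not NE [P1→B gives 8>3; P2→P gives 9>4]
(A,R): not NE [P2→P gives 9>2]
(B,P): not NE [P1→C gives 9>4; P2→R gives 6>4]
(B,Q): not NE [P2→R gives 6>4]
(B,R): not NE [P1→C gives 5>3]
(C,P): not NE [P2→R gives 8>2]
(C,Q): not NE [P1→B gives 8>4; P2→R gives 8>5]
(C,R): NE
(D,P): not NE [P1→C gives 9>4; P2→R gives 9>3]
(D,Q): not NE [P1→B gives 8>1]
(D,R): not NE [P1→C gives 5>0]

PSNE = {(C,R)}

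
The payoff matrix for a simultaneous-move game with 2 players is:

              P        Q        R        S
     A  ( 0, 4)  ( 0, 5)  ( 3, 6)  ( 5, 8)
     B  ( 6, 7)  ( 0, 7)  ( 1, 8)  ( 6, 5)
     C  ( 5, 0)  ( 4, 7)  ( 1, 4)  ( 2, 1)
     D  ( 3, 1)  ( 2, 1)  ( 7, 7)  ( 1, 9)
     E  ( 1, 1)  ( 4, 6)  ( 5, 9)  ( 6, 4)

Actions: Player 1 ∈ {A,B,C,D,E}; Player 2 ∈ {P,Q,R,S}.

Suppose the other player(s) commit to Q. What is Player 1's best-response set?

u_1(A vs Q) = 0
u_1(B vs Q) = 0
u_1(C vs Q) = 4
u_1(D vs Q) = 2
u_1(E vs Q) = 4
max payoff 4 at {C,E}

argmax u_1 = {C,E}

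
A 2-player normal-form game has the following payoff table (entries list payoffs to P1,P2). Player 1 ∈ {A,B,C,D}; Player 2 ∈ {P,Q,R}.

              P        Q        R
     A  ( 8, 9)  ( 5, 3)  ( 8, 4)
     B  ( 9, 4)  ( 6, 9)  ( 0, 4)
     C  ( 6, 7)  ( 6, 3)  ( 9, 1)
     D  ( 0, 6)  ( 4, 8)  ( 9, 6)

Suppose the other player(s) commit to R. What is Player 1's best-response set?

BR_1 = {C,D}

u_1(A vs R) = 8
u_1(B vs R) = 0
u_1(C vs R) = 9
u_1(D vs R) = 9
max payoff 9 at {C,D}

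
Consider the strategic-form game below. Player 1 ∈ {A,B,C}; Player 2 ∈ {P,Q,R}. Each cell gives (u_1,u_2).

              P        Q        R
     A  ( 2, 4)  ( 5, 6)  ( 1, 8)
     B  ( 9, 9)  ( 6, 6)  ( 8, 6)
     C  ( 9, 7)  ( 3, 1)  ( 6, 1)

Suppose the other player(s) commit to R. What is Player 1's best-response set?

u_1(A vs R) = 1
u_1(B vs R) = 8
u_1(C vs R) = 6
max payoff 8 at {B}

P1 best: {B}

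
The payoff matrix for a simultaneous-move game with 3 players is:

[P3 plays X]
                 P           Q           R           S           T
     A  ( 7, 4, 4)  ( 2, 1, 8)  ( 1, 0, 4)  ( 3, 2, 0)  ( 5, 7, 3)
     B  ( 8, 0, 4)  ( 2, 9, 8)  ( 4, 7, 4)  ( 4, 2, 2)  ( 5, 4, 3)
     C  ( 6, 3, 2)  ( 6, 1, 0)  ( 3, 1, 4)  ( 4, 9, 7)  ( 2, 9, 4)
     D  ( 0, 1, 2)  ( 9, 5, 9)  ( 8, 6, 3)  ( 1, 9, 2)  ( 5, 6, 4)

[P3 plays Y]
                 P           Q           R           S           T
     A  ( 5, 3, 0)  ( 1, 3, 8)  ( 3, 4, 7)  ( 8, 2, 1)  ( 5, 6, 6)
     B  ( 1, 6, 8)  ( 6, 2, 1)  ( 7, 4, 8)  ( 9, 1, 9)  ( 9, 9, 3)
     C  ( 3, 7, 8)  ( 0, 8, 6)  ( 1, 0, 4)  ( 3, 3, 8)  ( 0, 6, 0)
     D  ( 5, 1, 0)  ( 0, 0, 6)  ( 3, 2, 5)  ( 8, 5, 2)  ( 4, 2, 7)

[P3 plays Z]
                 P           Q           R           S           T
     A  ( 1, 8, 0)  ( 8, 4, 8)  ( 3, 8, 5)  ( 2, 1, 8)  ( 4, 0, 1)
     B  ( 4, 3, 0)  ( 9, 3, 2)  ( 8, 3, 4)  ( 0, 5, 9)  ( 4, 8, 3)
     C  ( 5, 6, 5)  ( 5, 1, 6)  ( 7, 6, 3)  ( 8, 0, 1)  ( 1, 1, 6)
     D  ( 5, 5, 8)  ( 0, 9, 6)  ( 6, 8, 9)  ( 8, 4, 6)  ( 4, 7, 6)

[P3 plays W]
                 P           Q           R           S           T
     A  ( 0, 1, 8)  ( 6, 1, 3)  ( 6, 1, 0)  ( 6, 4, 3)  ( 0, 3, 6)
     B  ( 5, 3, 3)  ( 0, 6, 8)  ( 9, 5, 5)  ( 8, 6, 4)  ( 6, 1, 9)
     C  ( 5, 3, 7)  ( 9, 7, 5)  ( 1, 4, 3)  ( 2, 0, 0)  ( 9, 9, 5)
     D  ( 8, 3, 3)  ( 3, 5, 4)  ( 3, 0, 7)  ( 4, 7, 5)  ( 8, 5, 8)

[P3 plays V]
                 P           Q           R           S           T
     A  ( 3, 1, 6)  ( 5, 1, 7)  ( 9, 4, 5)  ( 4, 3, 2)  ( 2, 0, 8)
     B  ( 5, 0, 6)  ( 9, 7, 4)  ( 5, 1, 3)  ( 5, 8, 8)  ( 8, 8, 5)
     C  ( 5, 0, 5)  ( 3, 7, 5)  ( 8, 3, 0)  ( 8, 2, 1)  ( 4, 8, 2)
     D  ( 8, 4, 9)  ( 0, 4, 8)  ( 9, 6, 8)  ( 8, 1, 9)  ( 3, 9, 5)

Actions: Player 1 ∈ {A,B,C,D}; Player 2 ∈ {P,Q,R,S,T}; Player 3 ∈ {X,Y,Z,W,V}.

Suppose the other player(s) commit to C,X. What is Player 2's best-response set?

P2 best: {S,T}

u_2(P vs C,X) = 3
u_2(Q vs C,X) = 1
u_2(R vs C,X) = 1
u_2(S vs C,X) = 9
u_2(T vs C,X) = 9
max payoff 9 at {S,T}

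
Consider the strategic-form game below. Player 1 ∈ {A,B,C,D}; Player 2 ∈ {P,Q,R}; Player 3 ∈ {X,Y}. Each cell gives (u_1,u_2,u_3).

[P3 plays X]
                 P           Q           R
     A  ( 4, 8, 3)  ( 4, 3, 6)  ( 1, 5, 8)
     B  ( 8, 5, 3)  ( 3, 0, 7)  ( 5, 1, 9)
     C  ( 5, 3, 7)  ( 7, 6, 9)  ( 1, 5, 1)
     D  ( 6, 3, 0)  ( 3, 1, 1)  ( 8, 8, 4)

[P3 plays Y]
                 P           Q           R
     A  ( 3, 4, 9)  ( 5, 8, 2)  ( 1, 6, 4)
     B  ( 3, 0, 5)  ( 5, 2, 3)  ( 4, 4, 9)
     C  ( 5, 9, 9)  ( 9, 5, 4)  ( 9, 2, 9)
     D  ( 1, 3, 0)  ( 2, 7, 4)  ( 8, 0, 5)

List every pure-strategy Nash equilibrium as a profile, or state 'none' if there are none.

NE set: (C,P,Y), (C,Q,X)

(A,P,X): not NE [P1→B gives 8>4; P3→Y gives 9>3]
(A,P,Y): not NE [P1→C gives 5>3; P2→Q gives 8>4]
(A,Q,X): not NE [P1→C gives 7>4; P2→P gives 8>3]
(A,Q,Y): not NE [P1→C gives 9>5; P3→X gives 6>2]
(A,R,X): not NE [P1→D gives 8>1; P2→P gives 8>5]
(A,R,Y): not NE [P1→C gives 9>1; P2→Q gives 8>6; P3→X gives 8>4]
(B,P,X): not NE [P3→Y gives 5>3]
(B,P,Y): not NE [P1→C gives 5>3; P2→R gives 4>0]
(B,Q,X): not NE [P1→C gives 7>3; P2→P gives 5>0]
(B,Q,Y): not NE [P1→C gives 9>5; P2→R gives 4>2; P3→X gives 7>3]
(B,R,X): not NE [P1→D gives 8>5; P2→P gives 5>1]
(B,R,Y): not NE [P1→C gives 9>4]
(C,P,X): not NE [P1→B gives 8>5; P2→Q gives 6>3; P3→Y gives 9>7]
(C,P,Y): NE
(C,Q,X): NE
(C,Q,Y): not NE [P2→P gives 9>5; P3→X gives 9>4]
(C,R,X): not NE [P1→D gives 8>1; P2→Q gives 6>5; P3→Y gives 9>1]
(C,R,Y): not NE [P2→P gives 9>2]
(D,P,X): not NE [P1→B gives 8>6; P2→R gives 8>3]
(D,P,Y): not NE [P1→C gives 5>1; P2→Q gives 7>3]
(D,Q,X): not NE [P1→C gives 7>3; P2→R gives 8>1; P3→Y gives 4>1]
(D,Q,Y): not NE [P1→C gives 9>2]
(D,R,X): not NE [P3→Y gives 5>4]
(D,R,Y): not NE [P1→C gives 9>8; P2→Q gives 7>0]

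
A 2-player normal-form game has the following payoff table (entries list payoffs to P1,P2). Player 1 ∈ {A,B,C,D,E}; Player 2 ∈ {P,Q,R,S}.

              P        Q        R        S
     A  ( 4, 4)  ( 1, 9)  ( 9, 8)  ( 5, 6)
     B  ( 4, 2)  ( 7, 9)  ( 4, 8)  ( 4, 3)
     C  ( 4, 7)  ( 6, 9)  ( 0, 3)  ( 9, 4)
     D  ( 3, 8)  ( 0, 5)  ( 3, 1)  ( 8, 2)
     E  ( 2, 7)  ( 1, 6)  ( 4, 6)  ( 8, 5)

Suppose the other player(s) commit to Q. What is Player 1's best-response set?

BR_1 = {B}

u_1(A vs Q) = 1
u_1(B vs Q) = 7
u_1(C vs Q) = 6
u_1(D vs Q) = 0
u_1(E vs Q) = 1
max payoff 7 at {B}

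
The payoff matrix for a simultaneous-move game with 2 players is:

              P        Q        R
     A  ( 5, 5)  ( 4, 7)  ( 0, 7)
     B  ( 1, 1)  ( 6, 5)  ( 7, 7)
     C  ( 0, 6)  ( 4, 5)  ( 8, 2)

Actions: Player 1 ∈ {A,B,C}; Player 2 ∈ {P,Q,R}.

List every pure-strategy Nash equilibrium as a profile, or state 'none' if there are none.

Equilibria: none

(A,P): not NE [P2→R gives 7>5]
(A,Q): not NE [P1→B gives 6>4]
(A,R): not NE [P1→C gives 8>0]
(B,P): not NE [P1→A gives 5>1; P2→R gives 7>1]
(B,Q): not NE [P2→R gives 7>5]
(B,R): not NE [P1→C gives 8>7]
(C,P): not NE [P1→A gives 5>0]
(C,Q): not NE [P1→B gives 6>4; P2→P gives 6>5]
(C,R): not NE [P2→P gives 6>2]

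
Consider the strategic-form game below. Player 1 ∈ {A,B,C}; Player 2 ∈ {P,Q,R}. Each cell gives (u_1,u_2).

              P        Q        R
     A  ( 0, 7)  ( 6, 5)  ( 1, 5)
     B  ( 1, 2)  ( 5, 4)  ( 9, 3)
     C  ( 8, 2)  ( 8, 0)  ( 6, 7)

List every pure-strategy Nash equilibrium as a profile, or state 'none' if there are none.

Equilibria: none

(A,P): not NE [P1→C gives 8>0]
(A,Q): not NE [P1→C gives 8>6; P2→P gives 7>5]
(A,R): not NE [P1→B gives 9>1; P2→P gives 7>5]
(B,P): not NE [P1→C gives 8>1; P2→Q gives 4>2]
(B,Q): not NE [P1→C gives 8>5]
(B,R): not NE [P2→Q gives 4>3]
(C,P): not NE [P2→R gives 7>2]
(C,Q): not NE [P2→R gives 7>0]
(C,R): not NE [P1→B gives 9>6]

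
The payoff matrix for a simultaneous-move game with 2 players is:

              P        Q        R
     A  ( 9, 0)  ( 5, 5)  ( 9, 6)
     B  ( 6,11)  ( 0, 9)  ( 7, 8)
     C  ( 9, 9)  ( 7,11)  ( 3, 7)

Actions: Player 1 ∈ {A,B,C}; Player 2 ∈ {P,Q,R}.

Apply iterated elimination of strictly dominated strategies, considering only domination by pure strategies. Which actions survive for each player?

P1 drop B (A beats it: P:9>6 Q:5>0 R:9>7)
P2 drop P (Q beats it: A:5>0 C:11>9)
P1→{A,C} P2→{Q,R}

Survivors P1:{A,C} P2:{Q,R}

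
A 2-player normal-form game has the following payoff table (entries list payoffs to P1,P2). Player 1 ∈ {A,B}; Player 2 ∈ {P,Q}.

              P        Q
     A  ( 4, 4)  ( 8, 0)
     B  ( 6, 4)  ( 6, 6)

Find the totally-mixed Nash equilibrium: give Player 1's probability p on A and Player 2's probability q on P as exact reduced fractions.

P1 indiff ⇒ q·4+(1-q)·8 = q·6+(1-q)·6 ⇒ q(-2) = (1-q)(-2) ⇒ q = 1/2
P2 indiff ⇒ p·4+(1-p)·4 = p·0+(1-p)·6 ⇒ p(4) = (1-p)(2) ⇒ p = 1/3

P1 mixes 1/3 on A; P2 mixes 1/2 on P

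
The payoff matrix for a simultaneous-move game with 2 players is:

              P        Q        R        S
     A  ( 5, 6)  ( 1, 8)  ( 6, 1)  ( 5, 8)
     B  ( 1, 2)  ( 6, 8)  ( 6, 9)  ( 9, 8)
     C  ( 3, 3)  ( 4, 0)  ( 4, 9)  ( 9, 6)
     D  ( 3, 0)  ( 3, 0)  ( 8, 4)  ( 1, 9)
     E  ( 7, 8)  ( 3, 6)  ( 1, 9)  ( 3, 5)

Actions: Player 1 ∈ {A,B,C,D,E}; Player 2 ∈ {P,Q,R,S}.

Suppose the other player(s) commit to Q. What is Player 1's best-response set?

BR_1 = {B}

u_1(A vs Q) = 1
u_1(B vs Q) = 6
u_1(C vs Q) = 4
u_1(D vs Q) = 3
u_1(E vs Q) = 3
max payoff 6 at {B}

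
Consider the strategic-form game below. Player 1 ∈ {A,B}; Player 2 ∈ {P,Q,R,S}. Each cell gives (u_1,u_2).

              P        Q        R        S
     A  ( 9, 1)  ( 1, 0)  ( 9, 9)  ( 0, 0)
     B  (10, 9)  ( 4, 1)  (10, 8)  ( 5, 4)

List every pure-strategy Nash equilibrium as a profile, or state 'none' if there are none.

(A,P): not NE [P1→B gives 10>9; P2→R gives 9>1]
(A,Q): not NE [P1→B gives 4>1; P2→R gives 9>0]
(A,R): not NE [P1→B gives 10>9]
(A,S): not NE [P1→B gives 5>0; P2→R gives 9>0]
(B,P): NE
(B,Q): not NE [P2→P gives 9>1]
(B,R): not NE [P2→P gives 9>8]
(B,S): not NE [P2→P gives 9>4]

PSNE = {(B,P)}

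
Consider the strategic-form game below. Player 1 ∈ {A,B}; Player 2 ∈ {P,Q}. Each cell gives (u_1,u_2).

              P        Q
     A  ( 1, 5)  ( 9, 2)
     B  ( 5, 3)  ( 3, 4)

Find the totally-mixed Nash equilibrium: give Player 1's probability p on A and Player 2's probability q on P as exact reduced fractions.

P1 indiff ⇒ q·1+(1-q)·9 = q·5+(1-q)·3 ⇒ q(-4) = (1-q)(-6) ⇒ q = 3/5
P2 indiff ⇒ p·5+(1-p)·3 = p·2+(1-p)·4 ⇒ p(3) = (1-p)(1) ⇒ p = 1/4

p=1/4, q=3/5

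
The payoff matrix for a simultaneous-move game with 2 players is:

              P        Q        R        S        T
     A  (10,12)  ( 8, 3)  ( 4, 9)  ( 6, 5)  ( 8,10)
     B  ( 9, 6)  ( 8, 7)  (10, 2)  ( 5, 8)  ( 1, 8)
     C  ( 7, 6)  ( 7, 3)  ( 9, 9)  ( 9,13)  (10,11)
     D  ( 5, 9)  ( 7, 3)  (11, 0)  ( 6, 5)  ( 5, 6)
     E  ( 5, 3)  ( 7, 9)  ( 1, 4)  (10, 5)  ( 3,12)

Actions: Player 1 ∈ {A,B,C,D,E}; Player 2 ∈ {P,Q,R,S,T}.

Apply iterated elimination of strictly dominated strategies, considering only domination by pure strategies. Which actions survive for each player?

Survivors P1:{A,C,E} P2:{P,S,T}

P2 drop Q (T beats it: A:10>3 B:8>7 C:11>3 D:6>3 E:12>9)
P2 drop R (T beats it: A:10>9 B:8>2 C:11>9 D:6>0 E:12>4)
P1 drop B (A beats it: P:10>9 S:6>5 T:8>1)
P1 drop D (C beats it: P:7>5 S:9>6 T:10>5)
P1→{A,C,E} P2→{P,S,T}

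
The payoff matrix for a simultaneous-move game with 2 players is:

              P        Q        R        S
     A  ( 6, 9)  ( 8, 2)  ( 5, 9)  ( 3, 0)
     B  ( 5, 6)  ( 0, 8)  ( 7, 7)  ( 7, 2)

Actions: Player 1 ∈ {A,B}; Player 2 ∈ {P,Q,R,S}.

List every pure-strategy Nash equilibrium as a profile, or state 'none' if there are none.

(A,P): NE
(A,Q): not NE [P2→R gives 9>2]
(A,R): not NE [P1→B gives 7>5]
(A,S): not NE [P1→B gives 7>3; P2→R gives 9>0]
(B,P): not NE [P1→A gives 6>5; P2→Q gives 8>6]
(B,Q): not NE [P1→A gives 8>0]
(B,R): not NE [P2→Q gives 8>7]
(B,S): not NE [P2→Q gives 8>2]

Nash profiles: (A,P)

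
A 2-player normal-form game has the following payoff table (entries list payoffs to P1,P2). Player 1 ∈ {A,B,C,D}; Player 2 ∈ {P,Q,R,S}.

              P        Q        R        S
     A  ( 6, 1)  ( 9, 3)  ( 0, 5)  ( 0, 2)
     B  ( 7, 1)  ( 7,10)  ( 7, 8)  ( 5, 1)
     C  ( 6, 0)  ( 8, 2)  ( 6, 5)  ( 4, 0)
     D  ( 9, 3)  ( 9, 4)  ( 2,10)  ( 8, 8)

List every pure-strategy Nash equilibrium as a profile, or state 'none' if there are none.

(A,P): not NE [P1→D gives 9>6; P2→R gives 5>1]
(A,Q): not NE [P2→R gives 5>3]
(A,R): not NE [P1→B gives 7>0]
(A,S): not NE [P1→D gives 8>0; P2→R gives 5>2]
(B,P): not NE [P1→D gives 9>7; P2→Q gives 10>1]
(B,Q): not NE [P1→D gives 9>7]
(B,R): not NE [P2→Q gives 10>8]
(B,S): not NE [P1→D gives 8>5; P2→Q gives 10>1]
(C,P): not NE [P1→D gives 9>6; P2→R gives 5>0]
(C,Q): not NE [P1→D gives 9>8; P2→R gives 5>2]
(C,R): not NE [P1→B gives 7>6]
(C,S): not NE [P1→D gives 8>4; P2→R gives 5>0]
(D,P): not NE [P2→R gives 10>3]
(D,Q): not NE [P2→R gives 10>4]
(D,R): not NE [P1→B gives 7>2]
(D,S): not NE [P2→R gives 10>8]

Equilibria: none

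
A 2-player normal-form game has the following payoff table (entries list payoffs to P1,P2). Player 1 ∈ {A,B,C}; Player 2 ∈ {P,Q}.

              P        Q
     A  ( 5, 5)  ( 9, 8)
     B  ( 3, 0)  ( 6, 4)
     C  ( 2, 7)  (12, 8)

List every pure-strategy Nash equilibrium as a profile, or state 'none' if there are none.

Nash profiles: (C,Q)

(A,P): not NE [P2→Q gives 8>5]
(A,Q): not NE [P1→C gives 12>9]
(B,P): not NE [P1→A gives 5>3; P2→Q gives 4>0]
(B,Q): not NE [P1→C gives 12>6]
(C,P): not NE [P1→A gives 5>2; P2→Q gives 8>7]
(C,Q): NE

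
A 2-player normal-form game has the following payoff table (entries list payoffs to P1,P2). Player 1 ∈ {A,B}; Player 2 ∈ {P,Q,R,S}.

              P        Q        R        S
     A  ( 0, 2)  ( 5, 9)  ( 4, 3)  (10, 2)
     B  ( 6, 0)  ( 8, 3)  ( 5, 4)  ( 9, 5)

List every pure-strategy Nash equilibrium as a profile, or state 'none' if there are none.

No pure NE.

(A,P): not NE [P1→B gives 6>0; P2→Q gives 9>2]
(A,Q): not NE [P1→B gives 8>5]
(A,R): not NE [P1→B gives 5>4; P2→Q gives 9>3]
(A,S): not NE [P2→Q gives 9>2]
(B,P): not NE [P2→S gives 5>0]
(B,Q): not NE [P2→S gives 5>3]
(B,R): not NE [P2→S gives 5>4]
(B,S): not NE [P1→A gives 10>9]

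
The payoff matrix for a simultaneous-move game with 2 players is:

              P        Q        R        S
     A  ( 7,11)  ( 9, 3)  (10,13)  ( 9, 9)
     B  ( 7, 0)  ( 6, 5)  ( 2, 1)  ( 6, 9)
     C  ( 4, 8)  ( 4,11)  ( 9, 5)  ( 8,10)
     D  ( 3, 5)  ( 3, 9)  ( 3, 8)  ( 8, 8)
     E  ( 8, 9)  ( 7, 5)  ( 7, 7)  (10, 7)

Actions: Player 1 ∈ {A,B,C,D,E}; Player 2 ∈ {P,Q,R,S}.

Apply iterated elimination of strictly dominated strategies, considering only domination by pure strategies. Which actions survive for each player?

P1 drop B (E beats it: P:8>7 Q:7>6 R:7>2 S:10>6)
P1 drop C (A beats it: P:7>4 Q:9>4 R:10>9 S:9>8)
P1 drop D (A beats it: P:7>3 Q:9>3 R:10>3 S:9>8)
P2 drop Q (P beats it: A:11>3 E:9>5)
P2 drop S (P beats it: A:11>9 E:9>7)
P1→{A,E} P2→{P,R}

Remaining: P1:{A,E} P2:{P,R}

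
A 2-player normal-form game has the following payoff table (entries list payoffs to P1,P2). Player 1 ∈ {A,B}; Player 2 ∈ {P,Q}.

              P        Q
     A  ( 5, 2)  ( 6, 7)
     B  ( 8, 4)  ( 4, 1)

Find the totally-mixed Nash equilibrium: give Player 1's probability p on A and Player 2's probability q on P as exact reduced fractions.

P1 mixes 3/8 on A; P2 mixes 2/5 on P

P1 indiff ⇒ q·5+(1-q)·6 = q·8+(1-q)·4 ⇒ q(-3) = (1-q)(-2) ⇒ q = 2/5
P2 indiff ⇒ p·2+(1-p)·4 = p·7+(1-p)·1 ⇒ p(-5) = (1-p)(-3) ⇒ p = 3/8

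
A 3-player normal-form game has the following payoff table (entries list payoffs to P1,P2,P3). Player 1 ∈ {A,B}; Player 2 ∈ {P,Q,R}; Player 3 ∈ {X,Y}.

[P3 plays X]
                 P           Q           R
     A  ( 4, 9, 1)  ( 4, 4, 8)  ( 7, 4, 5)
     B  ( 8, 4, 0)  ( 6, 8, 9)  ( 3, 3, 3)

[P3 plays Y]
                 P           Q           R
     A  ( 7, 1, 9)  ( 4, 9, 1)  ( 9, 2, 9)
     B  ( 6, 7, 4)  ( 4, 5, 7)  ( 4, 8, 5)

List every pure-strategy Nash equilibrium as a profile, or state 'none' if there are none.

(A,P,X): not NE [P1→B gives 8>4; P3→Y gives 9>1]
(A,P,Y): not NE [P2→Q gives 9>1]
(A,Q,X): not NE [P1→B gives 6>4; P2→P gives 9>4]
(A,Q,Y): not NE [P3→X gives 8>1]
(A,R,X): not NE [P2→P gives 9>4; P3→Y gives 9>5]
(A,R,Y): not NE [P2→Q gives 9>2]
(B,P,X): not NE [P2→Q gives 8>4; P3→Y gives 4>0]
(B,P,Y): not NE [P1→A gives 7>6; P2→R gives 8>7]
(B,Q,X): NE
(B,Q,Y): not NE [P2→R gives 8>5; P3→X gives 9>7]
(B,R,X): not NE [P1→A gives 7>3; P2→Q gives 8>3; P3→Y gives 5>3]
(B,R,Y): not NE [P1→A gives 9>4]

NE set: (B,Q,X)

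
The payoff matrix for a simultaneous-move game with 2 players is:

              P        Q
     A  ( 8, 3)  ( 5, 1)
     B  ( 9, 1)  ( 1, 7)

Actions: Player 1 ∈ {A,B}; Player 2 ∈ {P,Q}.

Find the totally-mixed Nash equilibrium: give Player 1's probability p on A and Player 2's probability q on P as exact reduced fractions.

P1 indiff ⇒ q·8+(1-q)·5 = q·9+(1-q)·1 ⇒ q(-1) = (1-q)(-4) ⇒ q = 4/5
P2 indiff ⇒ p·3+(1-p)·1 = p·1+(1-p)·7 ⇒ p(2) = (1-p)(6) ⇒ p = 3/4

(p,q) = (3/4, 4/5)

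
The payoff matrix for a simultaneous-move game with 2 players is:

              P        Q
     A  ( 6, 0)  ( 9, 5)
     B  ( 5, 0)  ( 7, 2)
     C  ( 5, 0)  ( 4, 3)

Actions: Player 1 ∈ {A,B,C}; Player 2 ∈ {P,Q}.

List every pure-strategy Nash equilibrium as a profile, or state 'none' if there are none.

(A,P): not NE [P2→Q gives 5>0]
(A,Q): NE
(B,P): not NE [P1→A gives 6>5; P2→Q gives 2>0]
(B,Q): not NE [P1→A gives 9>7]
(C,P): not NE [P1→A gives 6>5; P2→Q gives 3>0]
(C,Q): not NE [P1→A gives 9>4]

NE set: (A,Q)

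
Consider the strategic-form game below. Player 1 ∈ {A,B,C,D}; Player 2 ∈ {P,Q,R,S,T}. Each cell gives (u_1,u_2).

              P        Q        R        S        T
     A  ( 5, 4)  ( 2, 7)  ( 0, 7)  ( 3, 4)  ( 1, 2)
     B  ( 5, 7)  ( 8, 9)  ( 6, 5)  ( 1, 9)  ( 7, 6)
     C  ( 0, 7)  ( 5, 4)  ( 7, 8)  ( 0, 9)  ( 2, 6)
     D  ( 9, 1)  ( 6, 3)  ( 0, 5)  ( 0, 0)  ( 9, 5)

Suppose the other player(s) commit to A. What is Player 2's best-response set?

BR_2 = {Q,R}

u_2(P vs A) = 4
u_2(Q vs A) = 7
u_2(R vs A) = 7
u_2(S vs A) = 4
u_2(T vs A) = 2
max payoff 7 at {Q,R}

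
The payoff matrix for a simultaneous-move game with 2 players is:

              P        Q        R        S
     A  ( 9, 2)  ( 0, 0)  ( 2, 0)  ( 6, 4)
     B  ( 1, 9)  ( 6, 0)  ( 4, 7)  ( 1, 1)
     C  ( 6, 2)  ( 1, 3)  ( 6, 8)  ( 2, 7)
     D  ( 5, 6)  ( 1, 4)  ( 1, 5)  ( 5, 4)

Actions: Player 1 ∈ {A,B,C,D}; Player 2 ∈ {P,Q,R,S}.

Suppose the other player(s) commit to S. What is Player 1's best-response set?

BR_1 = {A}

u_1(A vs S) = 6
u_1(B vs S) = 1
u_1(C vs S) = 2
u_1(D vs S) = 5
max payoff 6 at {A}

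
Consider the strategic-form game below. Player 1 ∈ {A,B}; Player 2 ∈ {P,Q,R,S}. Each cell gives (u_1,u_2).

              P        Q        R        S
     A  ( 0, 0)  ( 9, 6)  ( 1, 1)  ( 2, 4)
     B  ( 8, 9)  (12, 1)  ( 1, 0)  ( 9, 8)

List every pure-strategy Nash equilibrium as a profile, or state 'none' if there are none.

(A,P): not NE [P1→B gives 8>0; P2→Q gives 6>0]
(A,Q): not NE [P1→B gives 12>9]
(A,R): not NE [P2→Q gives 6>1]
(A,S): not NE [P1→B gives 9>2; P2→Q gives 6>4]
(B,P): NE
(B,Q): not NE [P2→P gives 9>1]
(B,R): not NE [P2→P gives 9>0]
(B,S): not NE [P2→P gives 9>8]

NE set: (B,P)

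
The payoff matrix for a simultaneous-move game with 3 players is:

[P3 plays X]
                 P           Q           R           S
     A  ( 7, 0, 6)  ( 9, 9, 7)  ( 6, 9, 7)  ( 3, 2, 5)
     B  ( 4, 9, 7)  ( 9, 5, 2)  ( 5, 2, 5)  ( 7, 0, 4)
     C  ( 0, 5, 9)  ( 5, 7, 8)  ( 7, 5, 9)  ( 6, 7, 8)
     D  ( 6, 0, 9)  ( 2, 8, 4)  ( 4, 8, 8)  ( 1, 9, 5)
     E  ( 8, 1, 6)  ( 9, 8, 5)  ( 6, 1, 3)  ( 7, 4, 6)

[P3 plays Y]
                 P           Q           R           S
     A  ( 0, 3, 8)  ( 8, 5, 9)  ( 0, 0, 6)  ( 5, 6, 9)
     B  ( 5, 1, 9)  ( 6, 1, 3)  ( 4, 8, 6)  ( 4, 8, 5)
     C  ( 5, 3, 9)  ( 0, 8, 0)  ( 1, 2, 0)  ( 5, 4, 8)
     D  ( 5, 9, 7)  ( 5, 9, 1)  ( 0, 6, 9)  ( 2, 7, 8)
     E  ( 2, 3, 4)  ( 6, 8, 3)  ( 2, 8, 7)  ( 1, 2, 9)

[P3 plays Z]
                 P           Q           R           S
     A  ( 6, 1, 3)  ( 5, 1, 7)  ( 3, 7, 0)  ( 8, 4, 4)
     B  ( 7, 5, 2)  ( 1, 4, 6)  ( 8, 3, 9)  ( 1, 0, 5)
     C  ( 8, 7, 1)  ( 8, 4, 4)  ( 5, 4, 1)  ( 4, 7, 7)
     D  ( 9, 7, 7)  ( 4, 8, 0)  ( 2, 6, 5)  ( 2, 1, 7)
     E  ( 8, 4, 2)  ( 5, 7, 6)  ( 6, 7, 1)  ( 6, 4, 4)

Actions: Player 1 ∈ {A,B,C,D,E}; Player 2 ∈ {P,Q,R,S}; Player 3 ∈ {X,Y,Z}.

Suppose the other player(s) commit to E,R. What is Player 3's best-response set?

u_3(X vs E,R) = 3
u_3(Y vs E,R) = 7
u_3(Z vs E,R) = 1
max payoff 7 at {Y}

argmax u_3 = {Y}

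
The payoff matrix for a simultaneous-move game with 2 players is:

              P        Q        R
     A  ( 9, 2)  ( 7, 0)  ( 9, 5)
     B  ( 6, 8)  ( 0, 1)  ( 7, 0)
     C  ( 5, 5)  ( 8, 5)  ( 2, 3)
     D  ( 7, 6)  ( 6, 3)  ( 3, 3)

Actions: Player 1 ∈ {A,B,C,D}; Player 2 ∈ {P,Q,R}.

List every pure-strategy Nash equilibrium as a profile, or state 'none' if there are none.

(A,P): not NE [P2→R gives 5>2]
(A,Q): not NE [P1→C gives 8>7; P2→R gives 5>0]
(A,R): NE
(B,P): not NE [P1→A gives 9>6]
(B,Q): not NE [P1→C gives 8>0; P2→P gives 8>1]
(B,R): not NE [P1→A gives 9>7; P2→P gives 8>0]
(C,P): not NE [P1→A gives 9>5]
(C,Q): NE
(C,R): not NE [P1→A gives 9>2; P2→Q gives 5>3]
(D,P): not NE [P1→A gives 9>7]
(D,Q): not NE [P1→C gives 8>6; P2→P gives 6>3]
(D,R): not NE [P1→A gives 9>3; P2→P gives 6>3]

PSNE = {(A,R), (C,Q)}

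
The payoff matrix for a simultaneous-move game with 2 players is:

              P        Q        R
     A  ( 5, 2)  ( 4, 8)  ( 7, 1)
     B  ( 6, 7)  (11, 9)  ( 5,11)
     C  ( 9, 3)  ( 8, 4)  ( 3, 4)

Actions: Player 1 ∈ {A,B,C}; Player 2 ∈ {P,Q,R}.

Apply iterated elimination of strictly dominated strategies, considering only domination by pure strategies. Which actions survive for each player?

P2 drop P (Q beats it: A:8>2 B:9>7 C:4>3)
P1 drop C (B beats it: Q:11>8 R:5>3)
P1→{A,B} P2→{Q,R}

IESDS → P1:{A,B} P2:{Q,R}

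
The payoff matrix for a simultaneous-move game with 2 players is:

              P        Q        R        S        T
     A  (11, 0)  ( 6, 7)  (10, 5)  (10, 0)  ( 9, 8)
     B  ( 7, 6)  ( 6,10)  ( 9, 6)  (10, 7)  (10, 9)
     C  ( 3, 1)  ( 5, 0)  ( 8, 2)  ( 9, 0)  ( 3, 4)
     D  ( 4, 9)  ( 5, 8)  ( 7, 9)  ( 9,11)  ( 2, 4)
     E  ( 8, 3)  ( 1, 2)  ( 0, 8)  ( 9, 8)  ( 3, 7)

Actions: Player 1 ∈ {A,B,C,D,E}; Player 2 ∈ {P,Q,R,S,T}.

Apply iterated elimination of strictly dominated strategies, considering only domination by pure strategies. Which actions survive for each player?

Survivors P1:{A,B} P2:{Q,T}

P1 drop C (A beats it: P:11>3 Q:6>5 R:10>8 S:10>9 T:9>3)
P1 drop D (A beats it: P:11>4 Q:6>5 R:10>7 S:10>9 T:9>2)
P1 drop E (A beats it: P:11>8 Q:6>1 R:10>0 S:10>9 T:9>3)
P2 drop P (Q beats it: A:7>0 B:10>6)
P2 drop R (Q beats it: A:7>5 B:10>6)
P2 drop S (Q beats it: A:7>0 B:10>7)
P1→{A,B} P2→{Q,T}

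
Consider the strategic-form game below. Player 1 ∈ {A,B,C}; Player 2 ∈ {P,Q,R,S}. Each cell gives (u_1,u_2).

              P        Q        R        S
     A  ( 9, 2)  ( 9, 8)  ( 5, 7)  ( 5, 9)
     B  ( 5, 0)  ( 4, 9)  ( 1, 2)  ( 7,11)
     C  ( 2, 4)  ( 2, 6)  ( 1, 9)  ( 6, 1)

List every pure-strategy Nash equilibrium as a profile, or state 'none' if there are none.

(A,P): not NE [P2→S gives 9>2]
(A,Q): not NE [P2→S gives 9>8]
(A,R): not NE [P2→S gives 9>7]
(A,S): not NE [P1→B gives 7>5]
(B,P): not NE [P1→A gives 9>5; P2→S gives 11>0]
(B,Q): not NE [P1→A gives 9>4; P2→S gives 11>9]
(B,R): not NE [P1→A gives 5>1; P2→S gives 11>2]
(B,S): NE
(C,P): not NE [P1→A gives 9>2; P2→R gives 9>4]
(C,Q): not NE [P1→A gives 9>2; P2→R gives 9>6]
(C,R): not NE [P1→A gives 5>1]
(C,S): not NE [P1→B gives 7>6; P2→R gives 9>1]

PSNE = {(B,S)}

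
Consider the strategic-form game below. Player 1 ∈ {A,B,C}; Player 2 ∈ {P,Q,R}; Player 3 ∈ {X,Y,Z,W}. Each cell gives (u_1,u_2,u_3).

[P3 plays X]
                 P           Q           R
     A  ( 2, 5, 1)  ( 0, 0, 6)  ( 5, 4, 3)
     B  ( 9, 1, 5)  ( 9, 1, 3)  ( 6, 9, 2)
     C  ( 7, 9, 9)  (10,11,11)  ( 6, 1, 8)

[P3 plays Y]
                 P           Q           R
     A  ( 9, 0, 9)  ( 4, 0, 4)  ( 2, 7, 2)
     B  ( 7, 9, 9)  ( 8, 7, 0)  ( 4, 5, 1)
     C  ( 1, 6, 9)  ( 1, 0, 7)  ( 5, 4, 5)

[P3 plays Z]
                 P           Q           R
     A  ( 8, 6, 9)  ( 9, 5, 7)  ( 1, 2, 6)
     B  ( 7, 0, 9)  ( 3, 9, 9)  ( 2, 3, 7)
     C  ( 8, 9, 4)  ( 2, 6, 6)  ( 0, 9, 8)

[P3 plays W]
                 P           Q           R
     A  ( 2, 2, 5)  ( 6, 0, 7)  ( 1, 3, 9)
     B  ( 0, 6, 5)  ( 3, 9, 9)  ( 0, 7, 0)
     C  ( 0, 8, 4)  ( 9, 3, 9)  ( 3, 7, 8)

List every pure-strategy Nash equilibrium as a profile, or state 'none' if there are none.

Nash profiles: (A,P,Z), (C,Q,X)

(A,P,X): not NE [P1→B gives 9>2; P3→Z gives 9>1]
(A,P,Y): not NE [P2→R gives 7>0]
(A,P,Z): NE
(A,P,W): not NE [P2→R gives 3>2; P3→Z gives 9>5]
(A,Q,X): not NE [P1→C gives 10>0; P2→P gives 5>0; P3→W gives 7>6]
(A,Q,Y): not NE [P1→B gives 8>4; P2→R gives 7>0; P3→W gives 7>4]
(A,Q,Z): not NE [P2→P gives 6>5]
(A,Q,W): not NE [P1→C gives 9>6; P2→R gives 3>0]
(A,R,X): not NE [P1→C gives 6>5; P2→P gives 5>4; P3→W gives 9>3]
(A,R,Y): not NE [P1→C gives 5>2; P3→W gives 9>2]
(A,R,Z): not NE [P1→B gives 2>1; P2→P gives 6>2; P3→W gives 9>6]
(A,R,W): not NE [P1→C gives 3>1]
(B,P,X): not NE [P2→R gives 9>1; P3→Z gives 9>5]
(B,P,Y): not NE [P1→A gives 9>7]
(B,P,Z): not NE [P1→C gives 8>7; P2→Q gives 9>0]
(B,P,W): not NE [P1→A gives 2>0; P2→Q gives 9>6; P3→Z gives 9>5]
(B,Q,X): not NE [P1→C gives 10>9; P2→R gives 9>1; P3→W gives 9>3]
(B,Q,Y): not NE [P2→P gives 9>7; P3→W gives 9>0]
(B,Q,Z): not NE [P1→A gives 9>3]
(B,Q,W): not NE [P1→C gives 9>3]
(B,R,X): not NE [P3→Z gives 7>2]
(B,R,Y): not NE [P1→C gives 5>4; P2→P gives 9>5; P3→Z gives 7>1]
(B,R,Z): not NE [P2→Q gives 9>3]
(B,R,W): not NE [P1→C gives 3>0; P2→Q gives 9>7; P3→Z gives 7>0]
(C,P,X): not NE [P1→B gives 9>7; P2→Q gives 11>9]
(C,P,Y): not NE [P1→A gives 9>1]
(C,P,Z): not NE [P3→Y gives 9>4]
(C,P,W): not NE [P1→A gives 2>0; P3→Y gives 9>4]
(C,Q,X): NE
(C,Q,Y): not NE [P1→B gives 8>1; P2→P gives 6>0; P3→X gives 11>7]
(C,Q,Z): not NE [P1→A gives 9>2; P2→R gives 9>6; P3→X gives 11>6]
(C,Q,W): not NE [P2→P gives 8>3; P3→X gives 11>9]
(C,R,X): not NE [P2→Q gives 11>1]
(C,R,Y): not NE [P2→P gives 6>4; P3→W gives 8>5]
(C,R,Z): not NE [P1→B gives 2>0]
(C,R,W): not NE [P2→P gives 8>7]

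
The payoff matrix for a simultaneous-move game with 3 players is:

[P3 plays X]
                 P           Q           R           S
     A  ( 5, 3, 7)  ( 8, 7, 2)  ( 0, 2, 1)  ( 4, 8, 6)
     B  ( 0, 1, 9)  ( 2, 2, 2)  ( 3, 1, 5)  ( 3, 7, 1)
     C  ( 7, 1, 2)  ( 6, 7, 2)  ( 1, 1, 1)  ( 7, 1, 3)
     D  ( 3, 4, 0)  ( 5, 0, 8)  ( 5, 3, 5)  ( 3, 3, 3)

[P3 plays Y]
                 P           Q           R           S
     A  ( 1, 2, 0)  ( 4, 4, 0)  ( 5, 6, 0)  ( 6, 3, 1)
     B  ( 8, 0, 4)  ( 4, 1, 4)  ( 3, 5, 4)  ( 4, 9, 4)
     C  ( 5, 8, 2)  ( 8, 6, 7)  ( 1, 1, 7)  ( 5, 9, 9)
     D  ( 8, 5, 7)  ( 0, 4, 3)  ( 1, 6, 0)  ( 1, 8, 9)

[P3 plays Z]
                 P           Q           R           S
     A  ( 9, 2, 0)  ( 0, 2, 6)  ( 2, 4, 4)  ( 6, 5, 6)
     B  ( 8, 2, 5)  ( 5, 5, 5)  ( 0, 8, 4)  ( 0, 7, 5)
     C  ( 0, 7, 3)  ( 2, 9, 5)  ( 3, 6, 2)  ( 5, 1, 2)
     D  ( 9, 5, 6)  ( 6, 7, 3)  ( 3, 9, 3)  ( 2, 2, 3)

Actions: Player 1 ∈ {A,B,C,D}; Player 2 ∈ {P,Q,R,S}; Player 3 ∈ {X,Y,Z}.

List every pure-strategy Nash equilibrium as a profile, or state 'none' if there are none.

NE set: (A,S,Z)

(A,P,X): not NE [P1→C gives 7>5; P2→S gives 8>3]
(A,P,Y): not NE [P1→D gives 8>1; P2→R gives 6>2; P3→X gives 7>0]
(A,P,Z): not NE [P2→S gives 5>2; P3→X gives 7>0]
(A,Q,X): not NE [P2→S gives 8>7; P3→Z gives 6>2]
(A,Q,Y): not NE [P1→C gives 8>4; P2→R gives 6>4; P3→Z gives 6>0]
(A,Q,Z): not NE [P1→D gives 6>0; P2→S gives 5>2]
(A,R,X): not NE [P1→D gives 5>0; P2→S gives 8>2; P3→Z gives 4>1]
(A,R,Y): not NE [P3→Z gives 4>0]
(A,R,Z): not NE [P1→D gives 3>2; P2→S gives 5>4]
(A,S,X): not NE [P1→C gives 7>4]
(A,S,Y): not NE [P2→R gives 6>3; P3→Z gives 6>1]
(A,S,Z): NE
(B,P,X): not NE [P1→C gives 7>0; P2→S gives 7>1]
(B,P,Y): not NE [P2→S gives 9>0; P3→X gives 9>4]
(B,P,Z): not NE [P1→D gives 9>8; P2→R gives 8>2; P3→X gives 9>5]
(B,Q,X): not NE [P1→A gives 8>2; P2→S gives 7>2; P3→Z gives 5>2]
(B,Q,Y): not NE [P1→C gives 8>4; P2→S gives 9>1; P3→Z gives 5>4]
(B,Q,Z): not NE [P1→D gives 6>5; P2→R gives 8>5]
(B,R,X): not NE [P1→D gives 5>3; P2→S gives 7>1]
(B,R,Y): not NE [P1→A gives 5>3; P2→S gives 9>5; P3→X gives 5>4]
(B,R,Z): not NE [P1→D gives 3>0; P3→X gives 5>4]
(B,S,X): not NE [P1→C gives 7>3; P3→Z gives 5>1]
(B,S,Y): not NE [P1→A gives 6>4; P3→Z gives 5>4]
(B,S,Z): not NE [P1→A gives 6>0; P2→R gives 8>7]
(C,P,X): not NE [P2→Q gives 7>1; P3→Z gives 3>2]
(C,P,Y): not NE [P1→D gives 8>5; P2→S gives 9>8; P3→Z gives 3>2]
(C,P,Z): not NE [P1→D gives 9>0; P2→Q gives 9>7]
(C,Q,X): not NE [P1→A gives 8>6; P3→Y gives 7>2]
(C,Q,Y): not NE [P2→S gives 9>6]
(C,Q,Z): not NE [P1→D gives 6>2; P3→Y gives 7>5]
(C,R,X): not NE [P1→D gives 5>1; P2→Q gives 7>1; P3→Y gives 7>1]
(C,R,Y): not NE [P1→A gives 5>1; P2→S gives 9>1]
(C,R,Z): not NE [P2→Q gives 9>6; P3→Y gives 7>2]
(C,S,X): not NE [P2→Q gives 7>1; P3→Y gives 9>3]
(C,S,Y): not NE [P1→A gives 6>5]
(C,S,Z): not NE [P1→A gives 6>5; P2→Q gives 9>1; P3→Y gives 9>2]
(D,P,X): not NE [P1→C gives 7>3; P3→Y gives 7>0]
(D,P,Y): not NE [P2→S gives 8>5]
(D,P,Z): not NE [P2→R gives 9>5; P3→Y gives 7>6]
(D,Q,X): not NE [P1→A gives 8>5; P2→P gives 4>0]
(D,Q,Y): not NE [P1→C gives 8>0; P2→S gives 8>4; P3→X gives 8>3]
(D,Q,Z): not NE [P2→R gives 9>7; P3→X gives 8>3]
(D,R,X): not NE [P2→P gives 4>3]
(D,R,Y): not NE [P1→A gives 5>1; P2→S gives 8>6; P3→X gives 5>0]
(D,R,Z): not NE [P3→X gives 5>3]
(D,S,X): not NE [P1→C gives 7>3; P2→P gives 4>3; P3→Y gives 9>3]
(D,S,Y): not NE [P1→A gives 6>1]
(D,S,Z): not NE [P1→A gives 6>2; P2→R gives 9>2; P3→Y gives 9>3]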